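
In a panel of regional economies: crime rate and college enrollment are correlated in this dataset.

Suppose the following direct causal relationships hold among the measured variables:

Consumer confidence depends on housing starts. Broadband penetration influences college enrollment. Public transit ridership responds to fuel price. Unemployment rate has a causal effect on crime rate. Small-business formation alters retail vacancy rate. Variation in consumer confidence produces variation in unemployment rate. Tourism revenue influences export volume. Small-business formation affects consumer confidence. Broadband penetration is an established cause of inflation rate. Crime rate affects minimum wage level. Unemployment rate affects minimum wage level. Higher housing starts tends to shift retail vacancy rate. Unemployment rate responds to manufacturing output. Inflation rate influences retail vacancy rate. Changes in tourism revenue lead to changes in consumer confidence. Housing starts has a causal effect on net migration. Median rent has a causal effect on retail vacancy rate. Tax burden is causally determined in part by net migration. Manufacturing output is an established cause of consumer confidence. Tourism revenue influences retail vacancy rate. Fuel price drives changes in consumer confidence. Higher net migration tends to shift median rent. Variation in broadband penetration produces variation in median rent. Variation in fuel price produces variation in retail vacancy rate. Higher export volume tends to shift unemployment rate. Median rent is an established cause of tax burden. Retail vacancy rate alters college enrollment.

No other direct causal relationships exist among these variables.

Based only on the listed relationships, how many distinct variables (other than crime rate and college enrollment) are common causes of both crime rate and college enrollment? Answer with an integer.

4

The common causes are: fuel price (to crime rate via fuel price → consumer confidence → unemployment rate → crime rate; to college enrollment via fuel price → retail vacancy rate → college enrollment); housing starts (to crime rate via housing starts → consumer confidence → unemployment rate → crime rate; to college enrollment via housing starts → retail vacancy rate → college enrollment); small-business formation (to crime rate via small-business formation → consumer confidence → unemployment rate → crime rate; to college enrollment via small-business formation → retail vacancy rate → college enrollment); tourism revenue (to crime rate via tourism revenue → consumer confidence → unemployment rate → crime rate; to college enrollment via tourism revenue → retail vacancy rate → college enrollment).
Every other variable lacks a causal path to at least one of crime rate and college enrollment.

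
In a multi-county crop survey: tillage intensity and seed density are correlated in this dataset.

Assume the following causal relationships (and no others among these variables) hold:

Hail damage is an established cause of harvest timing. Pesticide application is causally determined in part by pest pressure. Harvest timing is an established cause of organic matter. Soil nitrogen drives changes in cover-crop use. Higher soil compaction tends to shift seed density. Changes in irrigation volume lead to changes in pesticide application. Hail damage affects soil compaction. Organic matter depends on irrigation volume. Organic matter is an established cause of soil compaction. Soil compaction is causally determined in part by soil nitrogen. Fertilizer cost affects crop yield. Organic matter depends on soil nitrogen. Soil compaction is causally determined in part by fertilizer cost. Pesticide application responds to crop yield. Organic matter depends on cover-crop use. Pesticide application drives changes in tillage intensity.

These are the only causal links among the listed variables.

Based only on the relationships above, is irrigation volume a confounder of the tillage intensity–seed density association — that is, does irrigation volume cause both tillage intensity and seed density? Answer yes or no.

yes

Irrigation volume has a causal path to tillage intensity (irrigation volume → pesticide application → tillage intensity) and to seed density (irrigation volume → organic matter → soil compaction → seed density), so it is a common cause of both — a confounder.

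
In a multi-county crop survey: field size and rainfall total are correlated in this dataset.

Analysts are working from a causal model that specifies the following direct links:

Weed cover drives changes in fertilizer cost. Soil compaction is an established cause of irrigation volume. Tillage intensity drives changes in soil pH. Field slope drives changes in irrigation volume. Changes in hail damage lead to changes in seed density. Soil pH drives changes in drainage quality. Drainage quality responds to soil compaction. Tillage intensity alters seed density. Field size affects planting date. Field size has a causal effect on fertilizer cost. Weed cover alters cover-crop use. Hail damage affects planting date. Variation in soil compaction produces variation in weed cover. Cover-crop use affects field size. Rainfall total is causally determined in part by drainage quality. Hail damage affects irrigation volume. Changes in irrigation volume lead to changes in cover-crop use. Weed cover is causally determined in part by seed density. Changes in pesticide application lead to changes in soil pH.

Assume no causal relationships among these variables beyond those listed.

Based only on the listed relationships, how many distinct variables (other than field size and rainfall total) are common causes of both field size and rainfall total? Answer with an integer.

The common causes are: soil compaction (to field size via soil compaction → weed cover → cover-crop use → field size; to rainfall total via soil compaction → drainage quality → rainfall total); tillage intensity (to field size via tillage intensity → seed density → weed cover → cover-crop use → field size; to rainfall total via tillage intensity → soil pH → drainage quality → rainfall total).
Every other variable lacks a causal path to at least one of field size and rainfall total.

2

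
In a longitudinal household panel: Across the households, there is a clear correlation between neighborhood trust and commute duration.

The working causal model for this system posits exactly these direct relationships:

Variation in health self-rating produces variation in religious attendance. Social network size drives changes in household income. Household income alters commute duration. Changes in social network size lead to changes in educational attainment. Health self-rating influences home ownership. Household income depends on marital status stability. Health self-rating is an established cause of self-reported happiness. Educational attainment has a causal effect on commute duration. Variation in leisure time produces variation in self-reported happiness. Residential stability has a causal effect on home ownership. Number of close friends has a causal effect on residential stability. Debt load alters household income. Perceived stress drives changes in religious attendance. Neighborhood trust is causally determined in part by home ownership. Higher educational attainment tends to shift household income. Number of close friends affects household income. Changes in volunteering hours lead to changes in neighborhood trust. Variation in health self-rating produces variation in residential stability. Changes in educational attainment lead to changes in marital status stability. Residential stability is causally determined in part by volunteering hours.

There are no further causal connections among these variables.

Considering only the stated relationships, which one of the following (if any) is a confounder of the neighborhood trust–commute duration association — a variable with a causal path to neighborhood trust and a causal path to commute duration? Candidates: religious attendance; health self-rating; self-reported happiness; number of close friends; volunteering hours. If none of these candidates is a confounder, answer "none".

number of close friends

Number of close friends causes neighborhood trust (number of close friends → residential stability → home ownership → neighborhood trust) and also causes commute duration (number of close friends → household income → commute duration); it is a common cause of both.
Each of the other candidates lacks a causal path to at least one of neighborhood trust and commute duration, so they do not confound the relationship.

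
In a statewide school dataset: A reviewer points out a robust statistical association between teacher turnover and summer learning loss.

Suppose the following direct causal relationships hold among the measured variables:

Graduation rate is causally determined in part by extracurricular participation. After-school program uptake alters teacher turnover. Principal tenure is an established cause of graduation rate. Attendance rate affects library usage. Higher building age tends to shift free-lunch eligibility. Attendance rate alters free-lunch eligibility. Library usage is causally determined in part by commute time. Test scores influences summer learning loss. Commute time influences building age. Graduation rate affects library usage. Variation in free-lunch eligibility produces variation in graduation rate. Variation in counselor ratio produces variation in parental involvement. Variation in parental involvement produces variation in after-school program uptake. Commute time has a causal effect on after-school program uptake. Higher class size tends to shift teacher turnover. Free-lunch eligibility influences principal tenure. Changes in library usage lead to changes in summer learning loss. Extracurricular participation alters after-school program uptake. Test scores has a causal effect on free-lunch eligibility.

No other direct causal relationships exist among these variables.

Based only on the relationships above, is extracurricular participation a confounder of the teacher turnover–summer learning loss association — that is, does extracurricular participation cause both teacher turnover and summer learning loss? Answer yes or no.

yes

Extracurricular participation has a causal path to teacher turnover (extracurricular participation → after-school program uptake → teacher turnover) and to summer learning loss (extracurricular participation → graduation rate → library usage → summer learning loss), so it is a common cause of both — a confounder.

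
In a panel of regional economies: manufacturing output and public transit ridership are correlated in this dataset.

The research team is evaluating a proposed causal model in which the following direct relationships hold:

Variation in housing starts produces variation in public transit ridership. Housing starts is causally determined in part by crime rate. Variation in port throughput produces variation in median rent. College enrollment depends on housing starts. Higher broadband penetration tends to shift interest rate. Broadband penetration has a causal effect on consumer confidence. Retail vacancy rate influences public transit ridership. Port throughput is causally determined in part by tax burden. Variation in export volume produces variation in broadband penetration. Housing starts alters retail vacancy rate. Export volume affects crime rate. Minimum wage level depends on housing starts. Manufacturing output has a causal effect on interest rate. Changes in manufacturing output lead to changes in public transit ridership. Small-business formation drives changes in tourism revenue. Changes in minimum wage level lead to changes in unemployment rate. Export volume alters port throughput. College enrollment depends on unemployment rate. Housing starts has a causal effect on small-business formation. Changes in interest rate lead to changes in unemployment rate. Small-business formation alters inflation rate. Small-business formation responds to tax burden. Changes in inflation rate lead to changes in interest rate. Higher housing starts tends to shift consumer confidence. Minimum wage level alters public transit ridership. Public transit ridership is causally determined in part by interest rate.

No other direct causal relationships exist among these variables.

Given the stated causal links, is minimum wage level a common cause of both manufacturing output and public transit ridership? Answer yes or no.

no

Minimum wage level has no stated causal path to manufacturing output. A confounder must cause both variables, so minimum wage level does not qualify.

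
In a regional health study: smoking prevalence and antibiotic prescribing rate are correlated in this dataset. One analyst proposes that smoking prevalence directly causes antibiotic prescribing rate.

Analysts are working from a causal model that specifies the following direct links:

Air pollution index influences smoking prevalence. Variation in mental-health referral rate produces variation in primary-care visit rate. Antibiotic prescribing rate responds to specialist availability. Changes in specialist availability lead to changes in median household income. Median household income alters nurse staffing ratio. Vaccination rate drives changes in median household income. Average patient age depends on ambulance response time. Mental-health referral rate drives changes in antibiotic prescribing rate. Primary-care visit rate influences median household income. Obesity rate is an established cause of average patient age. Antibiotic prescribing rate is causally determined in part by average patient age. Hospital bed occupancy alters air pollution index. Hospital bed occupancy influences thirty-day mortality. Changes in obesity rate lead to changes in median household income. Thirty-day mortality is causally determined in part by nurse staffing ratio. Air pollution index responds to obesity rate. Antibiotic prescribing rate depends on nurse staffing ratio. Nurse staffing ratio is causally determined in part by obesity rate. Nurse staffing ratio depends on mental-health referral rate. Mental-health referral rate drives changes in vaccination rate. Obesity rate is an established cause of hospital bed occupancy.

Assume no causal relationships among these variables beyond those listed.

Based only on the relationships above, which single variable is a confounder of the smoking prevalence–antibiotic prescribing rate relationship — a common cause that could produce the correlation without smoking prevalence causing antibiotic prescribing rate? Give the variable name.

obesity rate

Obesity rate has a causal path to smoking prevalence (obesity rate → air pollution index → smoking prevalence) and a separate causal path to antibiotic prescribing rate (obesity rate → average patient age → antibiotic prescribing rate), so it is a common cause of both.
No stated relationship gives smoking prevalence a causal route to antibiotic prescribing rate, so the correlation is explained by the shared upstream cause rather than a direct effect.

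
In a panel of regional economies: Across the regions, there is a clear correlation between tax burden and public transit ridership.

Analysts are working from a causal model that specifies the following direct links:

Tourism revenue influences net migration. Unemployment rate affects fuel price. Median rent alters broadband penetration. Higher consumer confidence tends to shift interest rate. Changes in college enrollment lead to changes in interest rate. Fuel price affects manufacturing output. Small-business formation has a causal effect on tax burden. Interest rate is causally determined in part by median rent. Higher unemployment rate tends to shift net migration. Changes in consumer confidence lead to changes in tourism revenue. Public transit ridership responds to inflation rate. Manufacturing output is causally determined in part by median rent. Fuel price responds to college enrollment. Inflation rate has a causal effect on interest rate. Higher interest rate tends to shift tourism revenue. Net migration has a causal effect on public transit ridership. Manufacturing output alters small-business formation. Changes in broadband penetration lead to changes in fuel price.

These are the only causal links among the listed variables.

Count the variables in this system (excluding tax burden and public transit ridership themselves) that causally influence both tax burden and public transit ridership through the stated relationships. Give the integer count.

The common causes are: college enrollment (to tax burden via college enrollment → fuel price → manufacturing output → small-business formation → tax burden; to public transit ridership via college enrollment → interest rate → tourism revenue → net migration → public transit ridership); median rent (to tax burden via median rent → manufacturing output → small-business formation → tax burden; to public transit ridership via median rent → interest rate → tourism revenue → net migration → public transit ridership); unemployment rate (to tax burden via unemployment rate → fuel price → manufacturing output → small-business formation → tax burden; to public transit ridership via unemployment rate → net migration → public transit ridership).
Every other variable lacks a causal path to at least one of tax burden and public transit ridership.

3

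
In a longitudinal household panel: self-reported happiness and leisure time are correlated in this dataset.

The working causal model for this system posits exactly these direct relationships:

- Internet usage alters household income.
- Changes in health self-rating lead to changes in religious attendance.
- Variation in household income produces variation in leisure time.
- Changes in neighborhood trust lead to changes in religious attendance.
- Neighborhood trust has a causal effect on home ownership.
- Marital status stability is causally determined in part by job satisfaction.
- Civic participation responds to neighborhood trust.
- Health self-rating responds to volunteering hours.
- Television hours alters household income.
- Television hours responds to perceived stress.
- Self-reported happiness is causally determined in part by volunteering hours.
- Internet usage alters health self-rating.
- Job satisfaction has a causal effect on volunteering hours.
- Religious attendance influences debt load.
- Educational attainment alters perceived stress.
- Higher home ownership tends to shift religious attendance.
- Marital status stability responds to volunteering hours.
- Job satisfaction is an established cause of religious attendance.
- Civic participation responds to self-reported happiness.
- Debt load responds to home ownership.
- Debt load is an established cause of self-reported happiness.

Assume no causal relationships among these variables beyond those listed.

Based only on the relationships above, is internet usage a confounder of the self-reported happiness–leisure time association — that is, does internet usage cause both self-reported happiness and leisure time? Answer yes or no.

yes

Internet usage has a causal path to self-reported happiness (internet usage → health self-rating → religious attendance → debt load → self-reported happiness) and to leisure time (internet usage → household income → leisure time), so it is a common cause of both — a confounder.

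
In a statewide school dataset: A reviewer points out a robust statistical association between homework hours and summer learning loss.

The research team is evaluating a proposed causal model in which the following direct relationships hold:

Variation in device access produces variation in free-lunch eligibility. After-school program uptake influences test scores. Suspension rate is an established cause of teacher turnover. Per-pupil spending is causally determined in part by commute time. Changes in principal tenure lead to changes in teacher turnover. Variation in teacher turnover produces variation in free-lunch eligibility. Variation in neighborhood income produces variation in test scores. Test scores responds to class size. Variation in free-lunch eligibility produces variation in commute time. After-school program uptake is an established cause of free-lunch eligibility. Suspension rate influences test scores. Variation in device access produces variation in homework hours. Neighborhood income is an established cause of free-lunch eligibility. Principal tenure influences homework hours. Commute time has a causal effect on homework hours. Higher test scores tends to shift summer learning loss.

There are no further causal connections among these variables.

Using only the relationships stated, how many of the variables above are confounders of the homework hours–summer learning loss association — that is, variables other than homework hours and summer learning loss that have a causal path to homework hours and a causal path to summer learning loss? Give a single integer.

3

The common causes are: after-school program uptake (to homework hours via after-school program uptake → free-lunch eligibility → commute time → homework hours; to summer learning loss via after-school program uptake → test scores → summer learning loss); neighborhood income (to homework hours via neighborhood income → free-lunch eligibility → commute time → homework hours; to summer learning loss via neighborhood income → test scores → summer learning loss); suspension rate (to homework hours via suspension rate → teacher turnover → free-lunch eligibility → commute time → homework hours; to summer learning loss via suspension rate → test scores → summer learning loss).
Every other variable lacks a causal path to at least one of homework hours and summer learning loss.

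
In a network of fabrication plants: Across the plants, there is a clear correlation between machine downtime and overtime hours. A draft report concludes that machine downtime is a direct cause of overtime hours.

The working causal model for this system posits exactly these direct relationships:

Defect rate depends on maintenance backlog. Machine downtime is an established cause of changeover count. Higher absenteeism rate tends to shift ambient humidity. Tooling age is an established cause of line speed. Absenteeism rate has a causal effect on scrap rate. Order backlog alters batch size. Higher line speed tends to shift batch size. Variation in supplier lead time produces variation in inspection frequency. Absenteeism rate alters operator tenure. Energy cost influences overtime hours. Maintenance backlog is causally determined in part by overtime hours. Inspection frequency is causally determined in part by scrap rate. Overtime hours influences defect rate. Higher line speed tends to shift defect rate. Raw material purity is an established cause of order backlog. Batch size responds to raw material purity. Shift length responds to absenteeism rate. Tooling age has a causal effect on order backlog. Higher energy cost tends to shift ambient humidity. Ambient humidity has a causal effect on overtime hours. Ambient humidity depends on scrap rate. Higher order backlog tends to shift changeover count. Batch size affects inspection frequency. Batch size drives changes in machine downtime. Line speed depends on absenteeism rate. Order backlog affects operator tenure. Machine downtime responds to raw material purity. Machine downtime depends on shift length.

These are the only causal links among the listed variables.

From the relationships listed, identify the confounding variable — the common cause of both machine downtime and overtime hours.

absenteeism rate

Absenteeism rate has a causal path to machine downtime (absenteeism rate → shift length → machine downtime) and a separate causal path to overtime hours (absenteeism rate → ambient humidity → overtime hours), so it is a common cause of both.
No stated relationship gives machine downtime a causal route to overtime hours, so the correlation is explained by the shared upstream cause rather than a direct effect.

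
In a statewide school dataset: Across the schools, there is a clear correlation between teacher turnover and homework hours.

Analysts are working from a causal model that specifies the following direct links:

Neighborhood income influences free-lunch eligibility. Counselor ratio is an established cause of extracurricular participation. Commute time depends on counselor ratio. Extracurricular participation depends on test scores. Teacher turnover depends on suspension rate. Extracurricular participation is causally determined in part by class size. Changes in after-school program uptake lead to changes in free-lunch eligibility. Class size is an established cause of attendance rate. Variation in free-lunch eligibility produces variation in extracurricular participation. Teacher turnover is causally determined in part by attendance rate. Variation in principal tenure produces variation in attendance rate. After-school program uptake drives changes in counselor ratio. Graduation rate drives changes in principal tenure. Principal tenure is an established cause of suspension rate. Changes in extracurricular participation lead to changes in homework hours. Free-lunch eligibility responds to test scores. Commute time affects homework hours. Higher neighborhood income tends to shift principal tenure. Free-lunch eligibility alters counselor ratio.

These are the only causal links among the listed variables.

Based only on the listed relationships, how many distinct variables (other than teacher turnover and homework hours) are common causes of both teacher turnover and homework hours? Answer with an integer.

2

The common causes are: class size (to teacher turnover via class size → attendance rate → teacher turnover; to homework hours via class size → extracurricular participation → homework hours); neighborhood income (to teacher turnover via neighborhood income → principal tenure → attendance rate → teacher turnover; to homework hours via neighborhood income → free-lunch eligibility → extracurricular participation → homework hours).
Every other variable lacks a causal path to at least one of teacher turnover and homework hours.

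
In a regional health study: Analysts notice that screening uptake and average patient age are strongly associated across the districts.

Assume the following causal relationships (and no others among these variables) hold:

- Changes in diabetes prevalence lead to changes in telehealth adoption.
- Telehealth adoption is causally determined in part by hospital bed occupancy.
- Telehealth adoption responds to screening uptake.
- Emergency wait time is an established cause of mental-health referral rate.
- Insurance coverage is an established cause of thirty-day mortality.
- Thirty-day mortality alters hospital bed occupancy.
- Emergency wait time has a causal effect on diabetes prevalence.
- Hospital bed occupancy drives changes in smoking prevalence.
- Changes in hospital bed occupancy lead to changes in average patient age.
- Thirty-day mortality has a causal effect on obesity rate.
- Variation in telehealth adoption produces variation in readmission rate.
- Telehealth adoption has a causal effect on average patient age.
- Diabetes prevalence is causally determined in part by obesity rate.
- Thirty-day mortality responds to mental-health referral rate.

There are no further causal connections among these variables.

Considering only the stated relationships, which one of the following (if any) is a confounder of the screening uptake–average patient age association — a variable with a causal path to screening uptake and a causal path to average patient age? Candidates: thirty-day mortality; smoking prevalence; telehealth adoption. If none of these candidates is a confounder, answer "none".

None of the listed candidates has causal paths to both screening uptake and average patient age in the stated relationships, so none is a common cause.

none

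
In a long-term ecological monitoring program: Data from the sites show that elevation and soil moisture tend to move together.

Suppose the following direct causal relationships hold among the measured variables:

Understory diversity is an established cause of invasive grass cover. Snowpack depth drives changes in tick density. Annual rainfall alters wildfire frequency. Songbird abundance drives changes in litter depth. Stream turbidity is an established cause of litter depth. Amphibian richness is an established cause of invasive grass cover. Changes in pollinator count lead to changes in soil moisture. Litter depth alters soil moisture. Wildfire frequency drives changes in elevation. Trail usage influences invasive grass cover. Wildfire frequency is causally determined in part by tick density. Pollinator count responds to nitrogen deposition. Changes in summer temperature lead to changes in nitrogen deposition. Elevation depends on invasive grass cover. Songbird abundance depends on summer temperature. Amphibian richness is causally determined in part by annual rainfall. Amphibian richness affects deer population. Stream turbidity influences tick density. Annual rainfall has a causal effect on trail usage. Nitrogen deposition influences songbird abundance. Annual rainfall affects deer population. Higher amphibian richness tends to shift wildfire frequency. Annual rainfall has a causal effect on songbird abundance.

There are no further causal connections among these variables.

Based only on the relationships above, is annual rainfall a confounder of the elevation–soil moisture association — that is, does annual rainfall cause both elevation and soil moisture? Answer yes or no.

yes

Annual rainfall has a causal path to elevation (annual rainfall → wildfire frequency → elevation) and to soil moisture (annual rainfall → songbird abundance → litter depth → soil moisture), so it is a common cause of both — a confounder.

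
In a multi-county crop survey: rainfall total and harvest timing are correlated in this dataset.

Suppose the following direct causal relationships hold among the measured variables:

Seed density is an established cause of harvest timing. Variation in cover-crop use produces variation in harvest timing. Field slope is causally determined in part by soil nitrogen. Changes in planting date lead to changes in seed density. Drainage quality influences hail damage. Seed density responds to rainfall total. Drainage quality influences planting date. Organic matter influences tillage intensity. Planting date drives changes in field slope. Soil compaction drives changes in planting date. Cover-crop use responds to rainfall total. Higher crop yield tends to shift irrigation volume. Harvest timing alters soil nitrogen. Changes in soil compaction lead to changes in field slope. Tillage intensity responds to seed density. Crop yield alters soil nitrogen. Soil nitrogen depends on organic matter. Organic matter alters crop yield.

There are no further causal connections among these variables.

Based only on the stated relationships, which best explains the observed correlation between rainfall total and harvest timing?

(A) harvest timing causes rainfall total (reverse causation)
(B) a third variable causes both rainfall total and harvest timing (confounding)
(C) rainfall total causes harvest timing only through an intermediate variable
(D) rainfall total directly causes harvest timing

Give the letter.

Rainfall total reaches harvest timing through rainfall total → cover-crop use → harvest timing — an indirect causal chain with no direct rainfall total → harvest timing link. No variable causes both rainfall total and harvest timing, so confounding is ruled out; the effect is mediated.

C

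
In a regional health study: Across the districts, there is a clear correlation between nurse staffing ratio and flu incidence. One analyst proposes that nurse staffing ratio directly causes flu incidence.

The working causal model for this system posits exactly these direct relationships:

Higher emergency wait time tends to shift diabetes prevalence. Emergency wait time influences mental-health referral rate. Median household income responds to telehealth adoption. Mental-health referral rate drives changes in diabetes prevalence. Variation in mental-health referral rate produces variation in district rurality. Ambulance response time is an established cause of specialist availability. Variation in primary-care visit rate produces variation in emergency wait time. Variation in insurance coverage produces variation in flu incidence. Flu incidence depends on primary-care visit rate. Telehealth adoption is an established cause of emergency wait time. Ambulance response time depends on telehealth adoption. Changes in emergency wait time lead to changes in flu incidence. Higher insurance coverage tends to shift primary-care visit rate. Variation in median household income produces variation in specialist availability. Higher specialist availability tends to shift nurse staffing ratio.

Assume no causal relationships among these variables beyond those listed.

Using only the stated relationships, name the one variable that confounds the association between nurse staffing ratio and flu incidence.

telehealth adoption

Telehealth adoption has a causal path to nurse staffing ratio (telehealth adoption → ambulance response time → specialist availability → nurse staffing ratio) and a separate causal path to flu incidence (telehealth adoption → emergency wait time → flu incidence), so it is a common cause of both.
No stated relationship gives nurse staffing ratio a causal route to flu incidence, so the correlation is explained by the shared upstream cause rather than a direct effect.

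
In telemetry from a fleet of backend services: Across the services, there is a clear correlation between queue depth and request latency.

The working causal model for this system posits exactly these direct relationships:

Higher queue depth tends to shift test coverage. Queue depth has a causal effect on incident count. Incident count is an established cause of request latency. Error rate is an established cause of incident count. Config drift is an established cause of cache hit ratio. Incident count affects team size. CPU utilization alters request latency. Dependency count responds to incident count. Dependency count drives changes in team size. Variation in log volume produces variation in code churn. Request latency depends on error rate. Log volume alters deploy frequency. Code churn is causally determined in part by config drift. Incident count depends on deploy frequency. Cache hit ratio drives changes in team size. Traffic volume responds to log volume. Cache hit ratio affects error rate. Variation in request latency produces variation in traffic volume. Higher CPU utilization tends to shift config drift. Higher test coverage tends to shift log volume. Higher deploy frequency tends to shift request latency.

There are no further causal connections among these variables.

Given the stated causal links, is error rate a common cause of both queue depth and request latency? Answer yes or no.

no

Error rate has no stated causal path to queue depth. A confounder must cause both variables, so error rate does not qualify.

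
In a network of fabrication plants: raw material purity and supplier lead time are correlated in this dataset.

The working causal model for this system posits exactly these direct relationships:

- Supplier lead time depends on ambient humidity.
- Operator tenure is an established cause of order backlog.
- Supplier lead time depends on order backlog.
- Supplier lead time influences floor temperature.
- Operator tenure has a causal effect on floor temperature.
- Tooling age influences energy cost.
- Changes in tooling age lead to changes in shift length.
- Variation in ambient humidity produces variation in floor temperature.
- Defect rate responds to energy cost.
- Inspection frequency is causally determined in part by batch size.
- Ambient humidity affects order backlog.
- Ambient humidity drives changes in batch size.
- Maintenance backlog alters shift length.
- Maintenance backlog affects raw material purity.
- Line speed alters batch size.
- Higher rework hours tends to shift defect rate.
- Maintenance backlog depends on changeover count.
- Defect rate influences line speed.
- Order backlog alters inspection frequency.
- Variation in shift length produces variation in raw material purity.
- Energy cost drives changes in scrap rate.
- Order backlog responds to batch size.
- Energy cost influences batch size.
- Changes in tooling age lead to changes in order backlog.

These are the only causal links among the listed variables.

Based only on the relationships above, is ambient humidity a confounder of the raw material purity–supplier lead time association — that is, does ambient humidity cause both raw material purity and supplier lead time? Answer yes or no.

no

Ambient humidity has no stated causal path to raw material purity. A confounder must cause both variables, so ambient humidity does not qualify.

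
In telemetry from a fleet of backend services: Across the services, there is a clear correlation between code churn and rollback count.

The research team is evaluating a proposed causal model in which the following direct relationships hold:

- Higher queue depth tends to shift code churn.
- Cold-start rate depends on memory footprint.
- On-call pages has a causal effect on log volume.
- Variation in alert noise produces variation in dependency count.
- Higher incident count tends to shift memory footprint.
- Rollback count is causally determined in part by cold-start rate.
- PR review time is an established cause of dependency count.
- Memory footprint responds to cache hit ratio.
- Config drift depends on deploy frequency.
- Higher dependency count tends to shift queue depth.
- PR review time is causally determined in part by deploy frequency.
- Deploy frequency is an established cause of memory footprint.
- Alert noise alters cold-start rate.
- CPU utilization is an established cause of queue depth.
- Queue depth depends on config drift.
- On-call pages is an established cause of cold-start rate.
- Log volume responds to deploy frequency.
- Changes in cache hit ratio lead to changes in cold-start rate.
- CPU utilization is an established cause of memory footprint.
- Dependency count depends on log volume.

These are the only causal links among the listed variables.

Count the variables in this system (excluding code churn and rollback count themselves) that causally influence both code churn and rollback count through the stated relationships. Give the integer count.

The common causes are: CPU utilization (to code churn via CPU utilization → queue depth → code churn; to rollback count via CPU utilization → memory footprint → cold-start rate → rollback count); alert noise (to code churn via alert noise → dependency count → queue depth → code churn; to rollback count via alert noise → cold-start rate → rollback count); deploy frequency (to code churn via deploy frequency → config drift → queue depth → code churn; to rollback count via deploy frequency → memory footprint → cold-start rate → rollback count); on-call pages (to code churn via on-call pages → log volume → dependency count → queue depth → code churn; to rollback count via on-call pages → cold-start rate → rollback count).
Every other variable lacks a causal path to at least one of code churn and rollback count.

4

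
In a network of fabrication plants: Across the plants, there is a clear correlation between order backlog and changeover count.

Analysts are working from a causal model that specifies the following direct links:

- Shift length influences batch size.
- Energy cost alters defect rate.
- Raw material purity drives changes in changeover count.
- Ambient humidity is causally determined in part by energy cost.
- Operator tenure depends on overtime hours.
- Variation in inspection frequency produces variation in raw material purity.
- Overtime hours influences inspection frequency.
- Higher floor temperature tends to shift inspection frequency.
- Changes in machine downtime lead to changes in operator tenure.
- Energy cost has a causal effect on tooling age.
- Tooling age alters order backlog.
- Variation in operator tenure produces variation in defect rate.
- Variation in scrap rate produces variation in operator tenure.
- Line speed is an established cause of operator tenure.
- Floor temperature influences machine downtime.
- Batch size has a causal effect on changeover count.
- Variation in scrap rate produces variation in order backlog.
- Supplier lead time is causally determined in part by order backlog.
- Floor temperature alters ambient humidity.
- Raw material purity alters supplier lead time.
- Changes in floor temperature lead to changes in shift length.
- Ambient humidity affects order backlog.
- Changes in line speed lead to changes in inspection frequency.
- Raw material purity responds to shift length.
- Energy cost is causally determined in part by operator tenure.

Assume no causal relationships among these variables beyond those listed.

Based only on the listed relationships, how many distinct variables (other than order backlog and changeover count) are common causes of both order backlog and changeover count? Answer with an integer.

3

The common causes are: floor temperature (to order backlog via floor temperature → ambient humidity → order backlog; to changeover count via floor temperature → shift length → batch size → changeover count); line speed (to order backlog via line speed → operator tenure → energy cost → ambient humidity → order backlog; to changeover count via line speed → inspection frequency → raw material purity → changeover count); overtime hours (to order backlog via overtime hours → operator tenure → energy cost → ambient humidity → order backlog; to changeover count via overtime hours → inspection frequency → raw material purity → changeover count).
Every other variable lacks a causal path to at least one of order backlog and changeover count.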